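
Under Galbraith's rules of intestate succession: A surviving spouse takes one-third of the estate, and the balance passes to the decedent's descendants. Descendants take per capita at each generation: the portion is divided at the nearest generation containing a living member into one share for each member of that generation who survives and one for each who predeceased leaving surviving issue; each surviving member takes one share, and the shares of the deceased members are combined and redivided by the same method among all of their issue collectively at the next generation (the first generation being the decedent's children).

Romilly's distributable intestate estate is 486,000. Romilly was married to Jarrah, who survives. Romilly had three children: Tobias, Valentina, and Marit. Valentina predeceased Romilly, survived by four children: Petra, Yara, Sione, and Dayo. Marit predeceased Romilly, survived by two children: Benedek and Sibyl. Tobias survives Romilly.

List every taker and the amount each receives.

Jarrah takes one-third of 486,000 = 162,000. The remaining 324,000 passes to the descendants.
The descendants' portion (324,000) is divided at the children's generation into 3 shares of 108,000. Tobias takes 108,000. The 2 shares of the deceased (Valentina and Marit) are combined into a pool of 216,000.
That pool (216,000) is divided at the grandchildren's generation equally among Petra, Yara, Sione, Dayo, Benedek, and Sibyl: 36,000 each.

Jarrah: 162,000; Tobias: 108,000; Petra: 36,000; Yara: 36,000; Sione: 36,000; Dayo: 36,000; Benedek: 36,000; Sibyl: 36,000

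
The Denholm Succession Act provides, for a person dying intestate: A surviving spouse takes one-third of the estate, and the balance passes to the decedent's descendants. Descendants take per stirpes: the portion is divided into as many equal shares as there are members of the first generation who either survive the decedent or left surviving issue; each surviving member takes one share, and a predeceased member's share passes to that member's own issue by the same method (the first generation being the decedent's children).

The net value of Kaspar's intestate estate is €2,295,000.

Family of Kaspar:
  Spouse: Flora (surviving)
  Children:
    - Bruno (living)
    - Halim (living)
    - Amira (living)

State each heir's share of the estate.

Flora takes one-third of €2,295,000 = €765,000. The remaining €1,530,000 passes to the descendants.
The descendants' portion (€1,530,000) is divided into 3 shares of €510,000: Bruno, Halim, and Amira each take €510,000.

Flora: €765,000; Bruno: €510,000; Halim: €510,000; Amira: €510,000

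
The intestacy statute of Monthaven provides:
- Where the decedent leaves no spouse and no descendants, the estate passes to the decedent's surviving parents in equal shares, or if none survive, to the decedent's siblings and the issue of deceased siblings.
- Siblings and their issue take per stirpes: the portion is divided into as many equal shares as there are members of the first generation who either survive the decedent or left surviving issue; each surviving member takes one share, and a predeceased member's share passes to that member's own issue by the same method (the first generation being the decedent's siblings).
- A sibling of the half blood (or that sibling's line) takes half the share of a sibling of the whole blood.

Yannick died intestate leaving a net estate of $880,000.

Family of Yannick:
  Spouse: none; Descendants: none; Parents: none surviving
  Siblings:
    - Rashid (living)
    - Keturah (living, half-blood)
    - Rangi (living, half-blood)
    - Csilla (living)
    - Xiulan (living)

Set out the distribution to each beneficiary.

Rashid: $220,000; Keturah: $110,000; Rangi: $110,000; Csilla: $220,000; Xiulan: $220,000

The entire $880,000 passes to the siblings and their issue.
Counting each half-blood sibling's line as half a unit, there are 4 units in $880,000, so one unit is $220,000. Whole-blood lines (Rashid, Csilla, and Xiulan) take $220,000 each; half-blood lines (Keturah and Rangi) take $110,000 each.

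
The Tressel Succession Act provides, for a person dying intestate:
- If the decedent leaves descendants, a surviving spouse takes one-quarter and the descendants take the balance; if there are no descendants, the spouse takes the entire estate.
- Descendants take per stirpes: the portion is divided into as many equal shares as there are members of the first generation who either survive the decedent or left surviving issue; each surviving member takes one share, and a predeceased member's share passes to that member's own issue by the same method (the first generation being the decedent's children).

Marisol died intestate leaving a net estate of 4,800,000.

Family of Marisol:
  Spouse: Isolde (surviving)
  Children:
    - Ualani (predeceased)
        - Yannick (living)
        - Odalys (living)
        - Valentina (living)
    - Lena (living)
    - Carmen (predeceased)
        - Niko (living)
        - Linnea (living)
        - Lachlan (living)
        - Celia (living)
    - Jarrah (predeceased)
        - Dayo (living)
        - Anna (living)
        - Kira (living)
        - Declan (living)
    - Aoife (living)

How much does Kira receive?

Kira receives 180,000.

Isolde takes one-quarter of 4,800,000 = 1,200,000. The remaining 3,600,000 passes to the descendants.
The descendants' portion (3,600,000) is divided into 5 shares of 720,000: Lena and Aoife each take 720,000; Ualani's 720,000 share passes to Ualani's issue; Carmen's 720,000 share passes to Carmen's issue; Jarrah's 720,000 share passes to Jarrah's issue.
Ualani's share (720,000) is divided into 3 shares of 240,000: Yannick, Odalys, and Valentina each take 240,000.
Carmen's share (720,000) is divided into 4 shares of 180,000: Niko, Linnea, Lachlan, and Celia each take 180,000.
Jarrah's share (720,000) is divided into 4 shares of 180,000: Dayo, Anna, Kira, and Declan each take 180,000.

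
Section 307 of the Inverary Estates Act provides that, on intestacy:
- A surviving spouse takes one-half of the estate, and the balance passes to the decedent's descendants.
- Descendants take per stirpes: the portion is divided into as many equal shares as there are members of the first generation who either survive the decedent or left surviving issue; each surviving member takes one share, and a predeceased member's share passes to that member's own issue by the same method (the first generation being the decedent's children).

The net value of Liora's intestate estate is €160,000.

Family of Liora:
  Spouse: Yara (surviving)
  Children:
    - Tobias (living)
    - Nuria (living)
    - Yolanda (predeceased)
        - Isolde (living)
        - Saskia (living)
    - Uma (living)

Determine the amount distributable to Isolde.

Yara takes one-half of €160,000 = €80,000. The remaining €80,000 passes to the descendants.
The descendants' portion (€80,000) is divided into 4 shares of €20,000: Tobias, Nuria, and Uma each take €20,000; Yolanda's €20,000 share passes to Yolanda's issue.
Yolanda's share (€20,000) is divided into 2 shares of €10,000: Isolde and Saskia each take €10,000.

Isolde receives €10,000.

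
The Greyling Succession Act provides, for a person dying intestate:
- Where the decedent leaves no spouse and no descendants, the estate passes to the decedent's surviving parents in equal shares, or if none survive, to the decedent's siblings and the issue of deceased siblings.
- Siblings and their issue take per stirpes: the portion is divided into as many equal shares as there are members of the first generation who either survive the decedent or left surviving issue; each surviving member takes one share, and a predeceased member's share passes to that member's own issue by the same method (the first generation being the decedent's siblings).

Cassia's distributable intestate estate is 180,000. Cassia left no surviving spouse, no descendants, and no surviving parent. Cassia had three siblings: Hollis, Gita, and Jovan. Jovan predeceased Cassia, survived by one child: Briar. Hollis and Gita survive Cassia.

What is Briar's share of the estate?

Briar receives 60,000.

The entire 180,000 passes to the siblings and their issue.
That amount (180,000) is divided into 3 shares of 60,000: Hollis and Gita each take 60,000; Jovan's 60,000 share passes to Jovan's issue.
Jovan's share (60,000) passes entirely to Briar.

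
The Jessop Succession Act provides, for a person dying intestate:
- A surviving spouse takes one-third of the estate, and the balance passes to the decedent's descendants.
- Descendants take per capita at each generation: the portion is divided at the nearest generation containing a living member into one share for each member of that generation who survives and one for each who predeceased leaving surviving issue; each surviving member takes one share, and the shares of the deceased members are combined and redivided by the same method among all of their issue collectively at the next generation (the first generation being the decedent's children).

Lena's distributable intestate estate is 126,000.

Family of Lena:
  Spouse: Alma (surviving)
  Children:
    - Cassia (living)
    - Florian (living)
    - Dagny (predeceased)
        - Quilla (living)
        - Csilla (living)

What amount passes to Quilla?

Alma takes one-third of 126,000 = 42,000. The remaining 84,000 passes to the descendants.
The descendants' portion (84,000) is divided at the children's generation into 3 shares of 28,000. Cassia and Florian each take 28,000. The remaining share for the deceased Dagny (28,000) is carried to the next generation.
That pool (28,000) is divided at the grandchildren's generation equally among Quilla and Csilla: 14,000 each.

Quilla receives 14,000.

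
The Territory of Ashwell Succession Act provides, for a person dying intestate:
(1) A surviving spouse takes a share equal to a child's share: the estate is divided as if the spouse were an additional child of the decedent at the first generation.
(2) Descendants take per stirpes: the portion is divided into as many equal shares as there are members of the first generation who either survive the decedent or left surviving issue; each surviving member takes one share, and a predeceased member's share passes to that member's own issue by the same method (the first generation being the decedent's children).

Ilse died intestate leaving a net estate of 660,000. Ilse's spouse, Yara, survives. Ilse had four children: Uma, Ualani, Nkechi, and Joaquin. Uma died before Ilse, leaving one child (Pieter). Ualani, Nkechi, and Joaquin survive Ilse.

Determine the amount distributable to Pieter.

The spouse counts as an additional share at the children's level, so there are 5 primary shares of 132,000. Yara takes one such share (132,000).
The children's combined portion (528,000) is divided into 4 shares of 132,000: Ualani, Nkechi, and Joaquin each take 132,000; Uma's 132,000 share passes to Uma's issue.
Uma's share (132,000) passes entirely to Pieter.

Pieter receives 132,000.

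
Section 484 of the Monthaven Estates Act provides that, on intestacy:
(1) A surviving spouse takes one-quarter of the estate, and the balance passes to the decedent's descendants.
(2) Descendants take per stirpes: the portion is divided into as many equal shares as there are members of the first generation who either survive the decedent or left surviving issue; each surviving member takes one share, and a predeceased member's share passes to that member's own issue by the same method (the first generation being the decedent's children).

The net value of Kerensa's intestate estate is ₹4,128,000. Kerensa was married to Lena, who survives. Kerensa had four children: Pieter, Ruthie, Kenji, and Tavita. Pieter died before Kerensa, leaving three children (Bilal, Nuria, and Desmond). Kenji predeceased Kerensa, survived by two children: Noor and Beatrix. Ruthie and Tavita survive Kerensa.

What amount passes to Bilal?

Lena takes one-quarter of ₹4,128,000 = ₹1,032,000. The remaining ₹3,096,000 passes to the descendants.
The descendants' portion (₹3,096,000) is divided into 4 shares of ₹774,000: Ruthie and Tavita each take ₹774,000; Pieter's ₹774,000 share passes to Pieter's issue; Kenji's ₹774,000 share passes to Kenji's issue.
Pieter's share (₹774,000) is divided into 3 shares of ₹258,000: Bilal, Nuria, and Desmond each take ₹258,000.
Kenji's share (₹774,000) is divided into 2 shares of ₹387,000: Noor and Beatrix each take ₹387,000.

Bilal receives ₹258,000.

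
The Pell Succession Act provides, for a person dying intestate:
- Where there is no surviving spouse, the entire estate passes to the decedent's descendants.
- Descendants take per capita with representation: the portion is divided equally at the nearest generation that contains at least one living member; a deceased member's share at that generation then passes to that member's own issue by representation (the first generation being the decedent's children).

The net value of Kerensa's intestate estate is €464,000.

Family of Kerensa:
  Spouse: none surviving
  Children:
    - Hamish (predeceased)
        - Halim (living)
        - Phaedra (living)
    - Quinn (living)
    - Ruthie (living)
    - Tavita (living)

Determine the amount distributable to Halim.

The entire €464,000 passes to the descendants.
That amount (€464,000) is divided into 4 shares of €116,000: Quinn, Ruthie, and Tavita each take €116,000; Hamish's €116,000 share passes to Hamish's issue.
Hamish's share (€116,000) is divided into 2 shares of €58,000: Halim and Phaedra each take €58,000.

Halim receives €58,000.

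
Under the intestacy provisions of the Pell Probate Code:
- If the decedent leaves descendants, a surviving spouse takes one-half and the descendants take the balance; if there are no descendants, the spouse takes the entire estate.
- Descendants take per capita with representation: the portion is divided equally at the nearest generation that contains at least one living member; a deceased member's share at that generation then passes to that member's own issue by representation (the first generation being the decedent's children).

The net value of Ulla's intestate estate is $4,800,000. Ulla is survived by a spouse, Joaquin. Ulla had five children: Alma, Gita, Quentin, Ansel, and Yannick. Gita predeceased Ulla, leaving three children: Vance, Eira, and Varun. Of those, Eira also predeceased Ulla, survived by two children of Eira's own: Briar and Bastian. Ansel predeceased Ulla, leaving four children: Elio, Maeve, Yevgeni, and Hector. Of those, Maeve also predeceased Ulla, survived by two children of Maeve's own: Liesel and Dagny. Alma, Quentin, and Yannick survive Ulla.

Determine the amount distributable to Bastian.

Bastian receives $80,000.

Joaquin takes one-half of $4,800,000 = $2,400,000. The remaining $2,400,000 passes to the descendants.
The descendants' portion ($2,400,000) is divided into 5 shares of $480,000: Alma, Quentin, and Yannick each take $480,000; Gita's $480,000 share passes to Gita's issue; Ansel's $480,000 share passes to Ansel's issue.
Gita's share ($480,000) is divided into 3 shares of $160,000: Vance and Varun each take $160,000; Eira's $160,000 share passes to Eira's issue.
Eira's share ($160,000) is divided into 2 shares of $80,000: Briar and Bastian each take $80,000.
Ansel's share ($480,000) is divided into 4 shares of $120,000: Elio, Yevgeni, and Hector each take $120,000; Maeve's $120,000 share passes to Maeve's issue.
Maeve's share ($120,000) is divided into 2 shares of $60,000: Liesel and Dagny each take $60,000.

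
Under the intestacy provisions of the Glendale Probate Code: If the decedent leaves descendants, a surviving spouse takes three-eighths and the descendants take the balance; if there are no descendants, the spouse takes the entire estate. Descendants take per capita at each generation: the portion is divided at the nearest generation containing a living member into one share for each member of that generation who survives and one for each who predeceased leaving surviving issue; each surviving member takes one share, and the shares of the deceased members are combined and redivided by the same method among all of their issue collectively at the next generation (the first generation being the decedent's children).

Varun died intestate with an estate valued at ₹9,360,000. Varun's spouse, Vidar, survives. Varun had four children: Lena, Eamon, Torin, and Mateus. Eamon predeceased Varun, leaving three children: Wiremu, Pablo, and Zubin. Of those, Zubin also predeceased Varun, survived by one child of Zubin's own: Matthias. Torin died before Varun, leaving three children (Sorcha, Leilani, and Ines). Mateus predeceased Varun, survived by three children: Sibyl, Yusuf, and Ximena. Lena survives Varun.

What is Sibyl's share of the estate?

Vidar takes three-eighths of ₹9,360,000 = ₹3,510,000. The remaining ₹5,850,000 passes to the descendants.
The descendants' portion (₹5,850,000) is divided at the children's generation into 4 shares of ₹1,462,500. Lena takes ₹1,462,500. The 3 shares of the deceased (Eamon, Torin, and Mateus) are combined into a pool of ₹4,387,500.
That pool (₹4,387,500) is divided at the grandchildren's generation into 9 shares of ₹487,500. Wiremu, Pablo, Sorcha, Leilani, Ines, Sibyl, Yusuf, and Ximena each take ₹487,500. The remaining share for the deceased Zubin (₹487,500) is carried to the next generation.
That pool (₹487,500) passes entirely to Matthias, the sole taker at the great-grandchildren's generation.

Sibyl receives ₹487,500.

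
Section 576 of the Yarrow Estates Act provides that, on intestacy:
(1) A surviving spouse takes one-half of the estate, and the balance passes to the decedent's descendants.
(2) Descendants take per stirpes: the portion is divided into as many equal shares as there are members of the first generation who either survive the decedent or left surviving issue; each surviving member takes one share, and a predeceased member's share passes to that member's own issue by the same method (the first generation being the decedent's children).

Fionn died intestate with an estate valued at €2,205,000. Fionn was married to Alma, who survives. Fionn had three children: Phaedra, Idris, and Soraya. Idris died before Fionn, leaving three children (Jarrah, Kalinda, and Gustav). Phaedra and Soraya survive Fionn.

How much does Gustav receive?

Alma takes one-half of €2,205,000 = €1,102,500. The remaining €1,102,500 passes to the descendants.
The descendants' portion (€1,102,500) is divided into 3 shares of €367,500: Phaedra and Soraya each take €367,500; Idris's €367,500 share passes to Idris's issue.
Idris's share (€367,500) is divided into 3 shares of €122,500: Jarrah, Kalinda, and Gustav each take €122,500.

Gustav receives €122,500.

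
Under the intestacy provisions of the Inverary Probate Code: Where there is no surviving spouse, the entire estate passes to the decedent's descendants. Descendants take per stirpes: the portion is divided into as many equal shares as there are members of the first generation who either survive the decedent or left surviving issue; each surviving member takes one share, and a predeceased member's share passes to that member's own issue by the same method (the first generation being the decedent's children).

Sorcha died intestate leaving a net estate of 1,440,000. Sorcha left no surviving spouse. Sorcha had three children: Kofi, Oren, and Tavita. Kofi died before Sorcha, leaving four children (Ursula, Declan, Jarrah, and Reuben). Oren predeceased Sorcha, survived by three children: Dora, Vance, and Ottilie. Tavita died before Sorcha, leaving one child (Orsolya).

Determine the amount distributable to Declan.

Declan receives 120,000.

The entire 1,440,000 passes to the descendants.
That amount (1,440,000) is divided into 3 shares of 480,000: Kofi's 480,000 share passes to Kofi's issue; Oren's 480,000 share passes to Oren's issue; Tavita's 480,000 share passes to Tavita's issue.
Kofi's share (480,000) is divided into 4 shares of 120,000: Ursula, Declan, Jarrah, and Reuben each take 120,000.
Oren's share (480,000) is divided into 3 shares of 160,000: Dora, Vance, and Ottilie each take 160,000.
Tavita's share (480,000) passes entirely to Orsolya.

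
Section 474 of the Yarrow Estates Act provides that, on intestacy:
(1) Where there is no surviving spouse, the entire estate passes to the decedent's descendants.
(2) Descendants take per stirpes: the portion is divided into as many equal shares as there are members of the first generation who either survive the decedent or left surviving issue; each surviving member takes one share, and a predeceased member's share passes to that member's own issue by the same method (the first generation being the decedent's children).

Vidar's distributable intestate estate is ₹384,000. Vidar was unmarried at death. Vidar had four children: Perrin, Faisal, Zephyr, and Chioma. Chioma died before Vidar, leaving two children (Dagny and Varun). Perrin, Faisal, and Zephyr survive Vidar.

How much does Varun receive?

Varun receives ₹48,000.

The entire ₹384,000 passes to the descendants.
That amount (₹384,000) is divided into 4 shares of ₹96,000: Perrin, Faisal, and Zephyr each take ₹96,000; Chioma's ₹96,000 share passes to Chioma's issue.
Chioma's share (₹96,000) is divided into 2 shares of ₹48,000: Dagny and Varun each take ₹48,000.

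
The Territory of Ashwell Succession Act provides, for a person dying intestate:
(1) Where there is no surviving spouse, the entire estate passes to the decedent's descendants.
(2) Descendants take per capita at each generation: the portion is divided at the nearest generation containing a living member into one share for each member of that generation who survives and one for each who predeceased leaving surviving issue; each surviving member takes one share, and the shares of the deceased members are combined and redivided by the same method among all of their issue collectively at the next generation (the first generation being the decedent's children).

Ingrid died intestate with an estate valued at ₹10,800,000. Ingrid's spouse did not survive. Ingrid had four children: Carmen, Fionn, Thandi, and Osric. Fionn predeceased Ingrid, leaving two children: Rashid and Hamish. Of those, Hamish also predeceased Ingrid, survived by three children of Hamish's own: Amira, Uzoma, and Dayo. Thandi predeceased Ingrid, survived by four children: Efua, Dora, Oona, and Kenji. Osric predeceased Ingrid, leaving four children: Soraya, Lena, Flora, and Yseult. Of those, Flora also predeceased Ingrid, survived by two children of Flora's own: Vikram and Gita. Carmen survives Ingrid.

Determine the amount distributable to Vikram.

Vikram receives ₹324,000.

The entire ₹10,800,000 passes to the descendants.
That amount (₹10,800,000) is divided at the children's generation into 4 shares of ₹2,700,000. Carmen takes ₹2,700,000. The 3 shares of the deceased (Fionn, Thandi, and Osric) are combined into a pool of ₹8,100,000.
That pool (₹8,100,000) is divided at the grandchildren's generation into 10 shares of ₹810,000. Rashid, Efua, Dora, Oona, Kenji, Soraya, Lena, and Yseult each take ₹810,000. The 2 shares of the deceased (Hamish and Flora) are combined into a pool of ₹1,620,000.
That pool (₹1,620,000) is divided at the great-grandchildren's generation equally among Amira, Uzoma, Dayo, Vikram, and Gita: ₹324,000 each.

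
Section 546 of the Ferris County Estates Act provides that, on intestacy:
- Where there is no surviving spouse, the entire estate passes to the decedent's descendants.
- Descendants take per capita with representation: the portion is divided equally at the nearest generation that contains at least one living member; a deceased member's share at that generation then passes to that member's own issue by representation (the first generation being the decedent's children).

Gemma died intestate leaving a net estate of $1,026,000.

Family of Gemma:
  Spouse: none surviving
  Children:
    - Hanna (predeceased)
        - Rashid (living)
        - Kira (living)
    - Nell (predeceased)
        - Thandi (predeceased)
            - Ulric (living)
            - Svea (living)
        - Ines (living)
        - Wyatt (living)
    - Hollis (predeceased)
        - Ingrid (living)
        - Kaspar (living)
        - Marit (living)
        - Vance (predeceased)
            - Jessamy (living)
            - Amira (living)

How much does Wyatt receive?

Wyatt receives $114,000.

The entire $1,026,000 passes to the descendants.
No child survives, so the initial division is made at the grandchildren's generation.
That amount ($1,026,000) is divided into 9 shares of $114,000: Rashid, Kira, Ines, Wyatt, Ingrid, Kaspar, and Marit each take $114,000; Thandi's $114,000 share passes to Thandi's issue; Vance's $114,000 share passes to Vance's issue.
Thandi's share ($114,000) is divided into 2 shares of $57,000: Ulric and Svea each take $57,000.
Vance's share ($114,000) is divided into 2 shares of $57,000: Jessamy and Amira each take $57,000.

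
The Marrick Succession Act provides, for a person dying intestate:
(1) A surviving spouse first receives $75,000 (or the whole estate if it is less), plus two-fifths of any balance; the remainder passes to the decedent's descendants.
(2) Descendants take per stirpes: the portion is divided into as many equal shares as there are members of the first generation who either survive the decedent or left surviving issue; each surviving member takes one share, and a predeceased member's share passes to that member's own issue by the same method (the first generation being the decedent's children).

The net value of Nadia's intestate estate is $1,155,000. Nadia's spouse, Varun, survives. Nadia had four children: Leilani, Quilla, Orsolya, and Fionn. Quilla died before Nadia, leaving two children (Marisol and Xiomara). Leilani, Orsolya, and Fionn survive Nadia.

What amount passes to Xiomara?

Xiomara receives $81,000.

Varun first takes $75,000, leaving a balance of $1,080,000. Varun then takes two-fifths of the balance ($432,000), for a total of $507,000. The remaining $648,000 passes to the descendants.
The descendants' portion ($648,000) is divided into 4 shares of $162,000: Leilani, Orsolya, and Fionn each take $162,000; Quilla's $162,000 share passes to Quilla's issue.
Quilla's share ($162,000) is divided into 2 shares of $81,000: Marisol and Xiomara each take $81,000.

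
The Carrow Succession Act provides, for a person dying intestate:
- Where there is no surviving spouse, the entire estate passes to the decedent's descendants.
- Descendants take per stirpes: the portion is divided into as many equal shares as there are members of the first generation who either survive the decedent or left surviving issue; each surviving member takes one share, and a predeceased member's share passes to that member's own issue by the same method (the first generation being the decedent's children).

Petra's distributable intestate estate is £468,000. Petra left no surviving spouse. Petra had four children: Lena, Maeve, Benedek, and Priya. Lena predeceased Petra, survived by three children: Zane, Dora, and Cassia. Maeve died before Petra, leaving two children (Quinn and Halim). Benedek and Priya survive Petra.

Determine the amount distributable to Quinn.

The entire £468,000 passes to the descendants.
That amount (£468,000) is divided into 4 shares of £117,000: Benedek and Priya each take £117,000; Lena's £117,000 share passes to Lena's issue; Maeve's £117,000 share passes to Maeve's issue.
Lena's share (£117,000) is divided into 3 shares of £39,000: Zane, Dora, and Cassia each take £39,000.
Maeve's share (£117,000) is divided into 2 shares of £58,500: Quinn and Halim each take £58,500.

Quinn receives £58,500.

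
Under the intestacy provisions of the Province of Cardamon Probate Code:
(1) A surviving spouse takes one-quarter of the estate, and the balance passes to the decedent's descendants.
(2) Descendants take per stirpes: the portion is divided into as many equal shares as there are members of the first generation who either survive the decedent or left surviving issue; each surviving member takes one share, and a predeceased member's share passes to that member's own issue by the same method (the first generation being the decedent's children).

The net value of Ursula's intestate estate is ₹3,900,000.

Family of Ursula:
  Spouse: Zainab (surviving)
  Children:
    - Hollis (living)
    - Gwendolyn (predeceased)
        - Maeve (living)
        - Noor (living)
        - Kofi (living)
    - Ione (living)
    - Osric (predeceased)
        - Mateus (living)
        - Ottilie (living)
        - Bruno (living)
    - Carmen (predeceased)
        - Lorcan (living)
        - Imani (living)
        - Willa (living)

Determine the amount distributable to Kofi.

Zainab takes one-quarter of ₹3,900,000 = ₹975,000. The remaining ₹2,925,000 passes to the descendants.
The descendants' portion (₹2,925,000) is divided into 5 shares of ₹585,000: Hollis and Ione each take ₹585,000; Gwendolyn's ₹585,000 share passes to Gwendolyn's issue; Osric's ₹585,000 share passes to Osric's issue; Carmen's ₹585,000 share passes to Carmen's issue.
Gwendolyn's share (₹585,000) is divided into 3 shares of ₹195,000: Maeve, Noor, and Kofi each take ₹195,000.
Osric's share (₹585,000) is divided into 3 shares of ₹195,000: Mateus, Ottilie, and Bruno each take ₹195,000.
Carmen's share (₹585,000) is divided into 3 shares of ₹195,000: Lorcan, Imani, and Willa each take ₹195,000.

Kofi receives ₹195,000.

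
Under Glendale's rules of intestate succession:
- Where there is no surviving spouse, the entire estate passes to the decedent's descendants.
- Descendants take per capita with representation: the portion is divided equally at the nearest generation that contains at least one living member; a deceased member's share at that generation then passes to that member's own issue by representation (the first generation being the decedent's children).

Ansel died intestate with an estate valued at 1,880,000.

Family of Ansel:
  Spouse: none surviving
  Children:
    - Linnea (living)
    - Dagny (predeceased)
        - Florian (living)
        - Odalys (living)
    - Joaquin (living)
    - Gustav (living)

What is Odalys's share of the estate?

The entire 1,880,000 passes to the descendants.
That amount (1,880,000) is divided into 4 shares of 470,000: Linnea, Joaquin, and Gustav each take 470,000; Dagny's 470,000 share passes to Dagny's issue.
Dagny's share (470,000) is divided into 2 shares of 235,000: Florian and Odalys each take 235,000.

Odalys receives 235,000.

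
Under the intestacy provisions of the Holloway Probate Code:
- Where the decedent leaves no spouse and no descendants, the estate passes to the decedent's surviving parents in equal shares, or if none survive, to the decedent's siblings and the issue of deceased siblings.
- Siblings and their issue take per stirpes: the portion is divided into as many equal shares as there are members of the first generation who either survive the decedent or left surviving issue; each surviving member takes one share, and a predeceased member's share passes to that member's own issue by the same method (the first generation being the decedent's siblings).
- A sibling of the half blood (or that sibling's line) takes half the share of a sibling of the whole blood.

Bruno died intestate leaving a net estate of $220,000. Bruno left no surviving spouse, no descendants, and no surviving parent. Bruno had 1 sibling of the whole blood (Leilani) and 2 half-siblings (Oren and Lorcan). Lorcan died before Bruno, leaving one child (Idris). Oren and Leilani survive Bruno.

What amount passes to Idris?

Idris receives $55,000.

The entire $220,000 passes to the siblings and their issue.
Counting each half-blood sibling's line as half a unit, there are 2 units in $220,000, so one unit is $110,000. Whole-blood lines (Leilani) take $110,000 each; half-blood lines (Oren and Lorcan) take $55,000 each.
Lorcan's share ($55,000) passes entirely to Idris.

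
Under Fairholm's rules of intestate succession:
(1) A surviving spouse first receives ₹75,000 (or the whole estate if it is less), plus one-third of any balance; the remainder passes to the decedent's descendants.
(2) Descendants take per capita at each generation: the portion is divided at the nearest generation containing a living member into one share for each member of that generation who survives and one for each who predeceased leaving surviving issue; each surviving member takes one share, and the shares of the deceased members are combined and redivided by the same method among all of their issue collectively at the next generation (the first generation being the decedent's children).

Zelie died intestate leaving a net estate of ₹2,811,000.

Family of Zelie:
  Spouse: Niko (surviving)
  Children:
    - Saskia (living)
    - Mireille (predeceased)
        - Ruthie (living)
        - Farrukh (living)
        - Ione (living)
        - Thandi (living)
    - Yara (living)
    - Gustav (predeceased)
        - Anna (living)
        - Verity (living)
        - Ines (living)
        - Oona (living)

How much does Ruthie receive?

Niko first takes ₹75,000, leaving a balance of ₹2,736,000. Niko then takes one-third of the balance (₹912,000), for a total of ₹987,000. The remaining ₹1,824,000 passes to the descendants.
The descendants' portion (₹1,824,000) is divided at the children's generation into 4 shares of ₹456,000. Saskia and Yara each take ₹456,000. The 2 shares of the deceased (Mireille and Gustav) are combined into a pool of ₹912,000.
That pool (₹912,000) is divided at the grandchildren's generation equally among Ruthie, Farrukh, Ione, Thandi, Anna, Verity, Ines, and Oona: ₹114,000 each.

Ruthie receives ₹114,000.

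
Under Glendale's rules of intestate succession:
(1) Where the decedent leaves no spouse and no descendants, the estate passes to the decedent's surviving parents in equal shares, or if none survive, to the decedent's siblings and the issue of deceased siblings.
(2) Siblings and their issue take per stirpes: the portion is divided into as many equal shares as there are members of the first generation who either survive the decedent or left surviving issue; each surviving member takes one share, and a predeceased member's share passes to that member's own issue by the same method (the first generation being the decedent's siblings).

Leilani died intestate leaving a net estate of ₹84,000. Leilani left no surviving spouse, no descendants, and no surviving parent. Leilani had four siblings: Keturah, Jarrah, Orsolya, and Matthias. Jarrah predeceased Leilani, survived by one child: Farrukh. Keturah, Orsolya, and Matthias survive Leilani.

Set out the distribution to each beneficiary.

Keturah: ₹21,000; Farrukh: ₹21,000; Orsolya: ₹21,000; Matthias: ₹21,000

The entire ₹84,000 passes to the siblings and their issue.
That amount (₹84,000) is divided into 4 shares of ₹21,000: Keturah, Orsolya, and Matthias each take ₹21,000; Jarrah's ₹21,000 share passes to Jarrah's issue.
Jarrah's share (₹21,000) passes entirely to Farrukh.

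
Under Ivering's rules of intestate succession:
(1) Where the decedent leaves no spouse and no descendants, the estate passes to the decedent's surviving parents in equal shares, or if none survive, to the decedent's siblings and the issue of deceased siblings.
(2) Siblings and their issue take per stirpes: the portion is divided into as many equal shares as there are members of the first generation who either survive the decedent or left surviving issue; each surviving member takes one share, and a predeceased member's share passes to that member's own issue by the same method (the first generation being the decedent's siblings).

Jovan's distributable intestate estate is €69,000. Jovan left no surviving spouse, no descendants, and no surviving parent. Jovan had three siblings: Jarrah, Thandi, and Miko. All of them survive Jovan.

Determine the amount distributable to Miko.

The entire €69,000 passes to the siblings and their issue.
That amount (€69,000) is divided into 3 shares of €23,000: Jarrah, Thandi, and Miko each take €23,000.

Miko receives €23,000.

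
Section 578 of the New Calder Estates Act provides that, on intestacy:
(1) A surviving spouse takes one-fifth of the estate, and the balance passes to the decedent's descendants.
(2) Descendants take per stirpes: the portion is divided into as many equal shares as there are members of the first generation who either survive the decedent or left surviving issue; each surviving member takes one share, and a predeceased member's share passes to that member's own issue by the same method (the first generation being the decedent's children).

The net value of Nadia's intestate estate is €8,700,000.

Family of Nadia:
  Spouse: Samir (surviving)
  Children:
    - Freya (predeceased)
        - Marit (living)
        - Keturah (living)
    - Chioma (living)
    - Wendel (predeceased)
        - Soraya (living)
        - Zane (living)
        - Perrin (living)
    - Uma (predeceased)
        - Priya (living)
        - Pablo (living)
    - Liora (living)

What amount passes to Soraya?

Soraya receives €464,000.

Samir takes one-fifth of €8,700,000 = €1,740,000. The remaining €6,960,000 passes to the descendants.
The descendants' portion (€6,960,000) is divided into 5 shares of €1,392,000: Chioma and Liora each take €1,392,000; Freya's €1,392,000 share passes to Freya's issue; Wendel's €1,392,000 share passes to Wendel's issue; Uma's €1,392,000 share passes to Uma's issue.
Freya's share (€1,392,000) is divided into 2 shares of €696,000: Marit and Keturah each take €696,000.
Wendel's share (€1,392,000) is divided into 3 shares of €464,000: Soraya, Zane, and Perrin each take €464,000.
Uma's share (€1,392,000) is divided into 2 shares of €696,000: Priya and Pablo each take €696,000.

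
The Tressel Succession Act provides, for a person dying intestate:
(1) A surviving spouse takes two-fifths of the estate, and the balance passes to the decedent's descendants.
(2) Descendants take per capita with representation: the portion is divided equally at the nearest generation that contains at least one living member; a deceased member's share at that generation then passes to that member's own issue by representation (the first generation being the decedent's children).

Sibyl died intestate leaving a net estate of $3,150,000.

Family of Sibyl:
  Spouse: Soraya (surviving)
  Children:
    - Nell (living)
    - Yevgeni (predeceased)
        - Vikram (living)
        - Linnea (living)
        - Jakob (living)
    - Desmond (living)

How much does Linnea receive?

Soraya takes two-fifths of $3,150,000 = $1,260,000. The remaining $1,890,000 passes to the descendants.
The descendants' portion ($1,890,000) is divided into 3 shares of $630,000: Nell and Desmond each take $630,000; Yevgeni's $630,000 share passes to Yevgeni's issue.
Yevgeni's share ($630,000) is divided into 3 shares of $210,000: Vikram, Linnea, and Jakob each take $210,000.

Linnea receives $210,000.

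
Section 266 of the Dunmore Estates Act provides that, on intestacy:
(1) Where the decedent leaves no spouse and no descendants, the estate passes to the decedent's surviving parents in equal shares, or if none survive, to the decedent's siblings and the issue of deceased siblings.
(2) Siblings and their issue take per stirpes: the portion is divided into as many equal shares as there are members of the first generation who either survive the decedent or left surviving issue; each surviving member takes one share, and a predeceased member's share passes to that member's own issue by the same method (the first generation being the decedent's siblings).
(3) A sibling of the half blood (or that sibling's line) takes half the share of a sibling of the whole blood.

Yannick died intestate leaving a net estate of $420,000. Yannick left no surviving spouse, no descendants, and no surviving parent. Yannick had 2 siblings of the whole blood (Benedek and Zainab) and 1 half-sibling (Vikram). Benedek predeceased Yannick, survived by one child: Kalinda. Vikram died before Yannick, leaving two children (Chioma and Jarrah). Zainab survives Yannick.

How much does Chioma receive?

The entire $420,000 passes to the siblings and their issue.
Counting each half-blood sibling's line as half a unit, there are 5/2 units in $420,000, so one unit is $168,000. Whole-blood lines (Benedek and Zainab) take $168,000 each; half-blood lines (Vikram) take $84,000 each.
Benedek's share ($168,000) passes entirely to Kalinda.
Vikram's share ($84,000) is divided into 2 shares of $42,000: Chioma and Jarrah each take $42,000.

Chioma receives $42,000.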